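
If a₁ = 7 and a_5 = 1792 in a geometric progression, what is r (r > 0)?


r^(n-1) = aₙ/a₁
r^4 = 1792/7 = 256
r = 256^(1/4)
= ±4; taking r > 0 gives r = 4

r = 4


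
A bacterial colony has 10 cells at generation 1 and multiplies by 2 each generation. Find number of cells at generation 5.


aₙ = a₁·r^(n-1)
= 10×2^4
= 10×16
= 160

a_5 = 160


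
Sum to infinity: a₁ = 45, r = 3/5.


S∞ = a₁/(1-r) = 45/(1 - 3/5)
= 45/(2/5)
= 225/2

S∞ = 225/2


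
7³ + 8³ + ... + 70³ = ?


Σₖ₌7^70 k³ = [70·71/2]² − [6·7/2]²
= 6175225 − 441 = 6174784

Σk³ = 6174784


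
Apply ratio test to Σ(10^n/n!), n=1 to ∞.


aₙ = 10^n/n!
a_{n+1}/aₙ = 10^(n+1)/(n+1)! × n!/10^n
= 10/(n+1)
L = lim(n→∞) 10/(n+1) = 0
L < 1 → series CONVERGES

Converges (ratio test: L = 0 < 1)


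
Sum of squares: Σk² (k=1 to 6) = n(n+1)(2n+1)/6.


n = 6
n(n+1)(2n+1)/6 = 6×7×13/6
= 546/6 = 91

Σk² = 91


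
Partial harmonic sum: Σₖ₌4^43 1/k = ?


Σₖ₌4^43 1/k = 1/4 + 1/5 + 1/6 + ... + 1/43
= 307869487527576617/122332313750680800
≈ 2.5167

Sum = 307869487527576617/122332313750680800 ≈ 2.5167


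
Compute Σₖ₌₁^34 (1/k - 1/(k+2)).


Telescoping with gap 2: two head and two tail terms survive.
= (1 + 1/2) - (1/35 + 1/36)
= 3/2 - 1/35 - 1/36 = 1819/1260

Sum = 1819/1260


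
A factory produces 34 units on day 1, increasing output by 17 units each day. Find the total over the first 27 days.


aₙ = 34 + (27-1)×17 = 476
Sₙ = n(a₁+aₙ)/2 = 27×(34+476)/2
= 27×510/2 = 6885

S_27 = 6885


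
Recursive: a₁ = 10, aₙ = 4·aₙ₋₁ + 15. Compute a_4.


Computing step by step:
a_1 = 10
a_2 = 55
a_3 = 235
a_4 = 955


a_4 = 955


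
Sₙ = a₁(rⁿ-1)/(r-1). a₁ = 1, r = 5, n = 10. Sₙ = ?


Sₙ = 1×(5^10 - 1)/(5 - 1)
= 1×(9765625 - 1)/4
= 1×9765624/4
= 2441406

S_10 = 2441406


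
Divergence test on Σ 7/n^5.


lim(n→∞) 7/n^5 = 0
lim aₙ = 0 → nth-term test is INCONCLUSIVE
(Need other tests; this is actually a convergent p-series with p=5 > 1)

Inconclusive (lim aₙ = 0; need another test)


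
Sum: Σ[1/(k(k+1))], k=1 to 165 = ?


1/(k(k+1)) = 1/k - 1/(k+1) (partial fractions)
Telescoping: Σ = 1 - 1/166 = 165/166

Sum = 165/166


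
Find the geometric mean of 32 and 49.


GM = √(32×49) = √1568 = 39.598

GM = 39.598


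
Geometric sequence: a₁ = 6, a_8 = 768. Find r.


r^(n-1) = aₙ/a₁
r^7 = 768/6 = 128
r = 128^(1/7)
= 2

r = 2


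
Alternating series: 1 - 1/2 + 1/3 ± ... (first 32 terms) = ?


S = 1 - 1/2 + 1/3 - 1/4 + 1/5 - 1/6 + 1/7 - 1/8 ± ...
= 0.6778
(Full series converges to +ln(2) ≈ +0.6931)

S_32 = 0.6778


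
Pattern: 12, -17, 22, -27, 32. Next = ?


Pattern: alternating sign, magnitude arithmetic (d=5)
Terms: 12, -17, 22, -27, 32
Next term = -37

Next term = -37


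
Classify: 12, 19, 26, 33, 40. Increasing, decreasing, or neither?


Differences: 7, 7, 7, 7
All differences > 0 → strictly INCREASING

Monotonically increasing


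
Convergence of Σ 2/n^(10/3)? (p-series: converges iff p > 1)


p-series test: Σ c/n^p converges if p > 1, diverges if p ≤ 1 (constant c > 0 doesn't affect convergence).
p = 10/3
10/3 > 1 → CONVERGES

Converges (p = 10/3 > 1)


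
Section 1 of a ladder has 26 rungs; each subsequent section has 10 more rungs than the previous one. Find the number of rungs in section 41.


aₙ = a₁ + (n-1)d
= 26 + (41-1)×10
= 26 + 400
= 426

a_41 = 426


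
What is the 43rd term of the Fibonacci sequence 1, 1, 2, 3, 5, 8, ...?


Fibonacci sequence: 1, 1, 2, 3, 5, 8, 13, 21, 34, 55, 89, ...
F(43) = 433494437

F(43) = 433494437


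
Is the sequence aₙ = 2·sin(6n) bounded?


For all n, -1 ≤ sin(6n) ≤ 1, so -2 ≤ 2·sin(6n) ≤ 2
Lower bound: -2, Upper bound: 2
The sequence IS bounded

Bounded (-2 ≤ aₙ ≤ 2)


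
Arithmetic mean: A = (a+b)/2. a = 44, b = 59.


AM = (44 + 59)/2 = 103/2 = 51.5

AM = 51.5


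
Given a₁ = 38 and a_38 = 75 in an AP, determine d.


d = (aₙ - a₁)/(n-1)
= (75 - 38)/(38-1)
= 37/37 = 1

d = 1


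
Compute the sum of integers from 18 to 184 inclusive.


Σₖ₌18^184 k = Σₖ₌₁^184 k − Σₖ₌₁^17 k
= 184·185/2 − 17·18/2
= 17020 − 153 = 16867

Σk = 16867


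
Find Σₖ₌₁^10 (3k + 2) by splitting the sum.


Σ(3k+2) = 3·Σk + 2·n
= 3·55 + 2·10
= 165 + 20 = 185

Σ = 185


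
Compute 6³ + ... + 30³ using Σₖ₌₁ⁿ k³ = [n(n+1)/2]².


Σₖ₌6^30 k³ = [30·31/2]² − [5·6/2]²
= 216225 − 225 = 216000

Σk³ = 216000


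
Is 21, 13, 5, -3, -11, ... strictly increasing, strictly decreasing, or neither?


Differences: -8, -8, -8, -8
All differences < 0 → strictly DECREASING

Monotonically decreasing


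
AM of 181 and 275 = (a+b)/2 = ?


AM = (181 + 275)/2 = 456/2 = 228

AM = 228


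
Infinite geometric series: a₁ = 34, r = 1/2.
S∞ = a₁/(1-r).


S∞ = a₁/(1-r) = 34/(1 - 1/2)
= 34/(1/2)
= 68

S∞ = 68


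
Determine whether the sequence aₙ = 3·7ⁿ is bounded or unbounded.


aₙ = 3·7ⁿ → as n→∞, aₙ→∞ (since base 7 > 1)
No finite upper bound exists
The sequence is UNBOUNDED

Unbounded (aₙ → ∞ as n → ∞)


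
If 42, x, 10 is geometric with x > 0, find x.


GM = √(42×10) = √420 = 20.4939

GM = 20.4939


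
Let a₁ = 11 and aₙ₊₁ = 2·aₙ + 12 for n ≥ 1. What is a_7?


Computing step by step:
a_1 = 11
a_2 = 34
a_3 = 80
a_4 = 172
a_5 = 356
a_6 = 724
a_7 = 1460


a_7 = 1460


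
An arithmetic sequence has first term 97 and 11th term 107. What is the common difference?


d = (aₙ - a₁)/(n-1)
= (107 - 97)/(11-1)
= 10/10 = 1

d = 1


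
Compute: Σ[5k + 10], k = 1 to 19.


Σ(5k+10) = 5·Σk + 10·n
= 5·190 + 10·19
= 950 + 190 = 1140

Σ = 1140


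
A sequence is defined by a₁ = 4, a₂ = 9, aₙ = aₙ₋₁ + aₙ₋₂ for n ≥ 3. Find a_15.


Computing iteratively: 4, 9, 13, 22, 35, 57, 92, 149, 241, 390, 631, 1021, ...
a_15 = 4325

a_15 = 4325


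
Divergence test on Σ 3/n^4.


lim(n→∞) 3/n^4 = 0
lim aₙ = 0 → nth-term test is INCONCLUSIVE
(Need other tests; this is actually a convergent p-series with p=4 > 1)

Inconclusive (lim aₙ = 0; need another test)


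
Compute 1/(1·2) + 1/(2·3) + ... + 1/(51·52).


1/(k(k+1)) = 1/k - 1/(k+1) (partial fractions)
Telescoping: Σ = 1 - 1/52 = 51/52

Sum = 51/52


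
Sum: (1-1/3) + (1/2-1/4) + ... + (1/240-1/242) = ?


Telescoping with gap 2: two head and two tail terms survive.
= (1 + 1/2) - (1/241 + 1/242)
= 3/2 - 1/241 - 1/242 = 43500/29161

Sum = 43500/29161


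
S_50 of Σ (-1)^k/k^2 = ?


S = -1 + 1/4 - 1/9 + 1/16 - 1/25 + 1/36 - 1/49 + 1/64 ± ...
= -0.8223
(Full series converges to -π²/12 ≈ -0.8225)

S_50 = -0.8223


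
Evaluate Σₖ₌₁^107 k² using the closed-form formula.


n = 107
n(n+1)(2n+1)/6 = 107×108×215/6
= 2484540/6 = 414090

Σk² = 414090


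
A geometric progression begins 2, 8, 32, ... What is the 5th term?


aₙ = a₁·r^(n-1)
= 2×4^4
= 2×256
= 512

a_5 = 512


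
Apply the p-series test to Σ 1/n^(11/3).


p-series test: Σ c/n^p converges if p > 1, diverges if p ≤ 1 (constant c > 0 doesn't affect convergence).
p = 11/3
11/3 > 1 → CONVERGES

Converges (p = 11/3 > 1)


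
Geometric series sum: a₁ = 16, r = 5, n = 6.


Sₙ = 16×(5^6 - 1)/(5 - 1)
= 16×(15625 - 1)/4
= 16×15624/4
= 62496

S_6 = 62496


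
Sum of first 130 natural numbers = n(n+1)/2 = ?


n(n+1)/2 = 130×131/2 = 17030/2 = 8515

Σk = 8515


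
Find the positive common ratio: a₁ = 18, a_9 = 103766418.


r^(n-1) = aₙ/a₁
r^8 = 103766418/18 = 5764801
r = 5764801^(1/8)
= ±7; taking r > 0 gives r = 7

r = 7


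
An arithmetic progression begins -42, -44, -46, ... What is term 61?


aₙ = a₁ + (n-1)d
= -42 + (61-1)×-2
= -42 - 120
= -162

a_61 = -162


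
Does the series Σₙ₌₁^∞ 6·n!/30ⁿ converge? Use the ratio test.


aₙ = 6·n!/30^n
a_{n+1}/aₙ = (n+1)!/30^(n+1) × 30^n/n!  (constant 6 cancels)
= (n+1)/30
L = lim(n→∞) (n+1)/30 = ∞
L > 1 → series DIVERGES

Diverges (ratio test: L = ∞ > 1)


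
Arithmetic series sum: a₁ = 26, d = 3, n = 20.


aₙ = 26 + (20-1)×3 = 83
Sₙ = n(a₁+aₙ)/2 = 20×(26+83)/2
= 20×109/2 = 1090

S_20 = 1090


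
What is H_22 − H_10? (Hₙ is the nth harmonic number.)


Σₖ₌11^22 1/k = 1/11 + 1/12 + 1/13 + ... + 1/22
= 177351847/232792560
≈ 0.7618

Sum = 177351847/232792560 ≈ 0.7618


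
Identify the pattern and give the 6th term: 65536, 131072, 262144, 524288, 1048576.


Pattern: powers of 2: 2ⁿ
Terms: 65536, 131072, 262144, 524288, 1048576
Next term = 2097152

Next term = 2097152


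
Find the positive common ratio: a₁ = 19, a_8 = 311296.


r^(n-1) = aₙ/a₁
r^7 = 311296/19 = 16384
r = 16384^(1/7)
= 4

r = 4


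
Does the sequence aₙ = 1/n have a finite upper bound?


a₁ = 1, a₂ = 1/2, a₃ = 1/3, ...
0 < aₙ ≤ 1 for all n ≥ 1
Lower bound: 0, Upper bound: 1
The sequence IS bounded

Bounded (0 < aₙ ≤ 1)


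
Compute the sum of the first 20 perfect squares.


n = 20
n(n+1)(2n+1)/6 = 20×21×41/6
= 17220/6 = 2870

Σk² = 2870


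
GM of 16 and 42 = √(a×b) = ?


GM = √(16×42) = √672 = 25.923

GM = 25.923


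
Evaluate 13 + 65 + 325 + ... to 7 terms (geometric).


Sₙ = 13×(5^7 - 1)/(5 - 1)
= 13×(78125 - 1)/4
= 13×78124/4
= 253903

S_7 = 253903


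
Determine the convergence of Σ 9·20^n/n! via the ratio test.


aₙ = 9·20^n/n!
a_{n+1}/aₙ = 20^(n+1)/(n+1)! × n!/20^n  (constant 9 cancels)
= 20/(n+1)
L = lim(n→∞) 20/(n+1) = 0
L < 1 → series CONVERGES

Converges (ratio test: L = 0 < 1)


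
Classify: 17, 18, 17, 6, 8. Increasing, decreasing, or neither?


Differences: 1, -1, -11, 2
Difference at position 1 is +1 (> 0) but position 2 is -1 (< 0) — sequence both rises and falls
→ NOT monotonic

Not monotonic


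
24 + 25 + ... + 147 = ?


Σₖ₌24^147 k = Σₖ₌₁^147 k − Σₖ₌₁^23 k
= 147·148/2 − 23·24/2
= 10878 − 276 = 10602

Σk = 10602


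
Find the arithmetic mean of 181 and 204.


AM = (181 + 204)/2 = 385/2 = 192.5

AM = 192.5


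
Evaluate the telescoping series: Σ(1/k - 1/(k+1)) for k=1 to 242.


Telescoping: adjacent terms cancel.
= 1/1 - 1/243
= 1 - 1/243 = 242/243

Sum = 242/243


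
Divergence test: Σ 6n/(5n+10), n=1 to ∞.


lim(n→∞) 6n/(5n+10) = 6/5 = 6/5  (divide numerator and denominator by n)
lim aₙ = 6/5 ≠ 0 → series DIVERGES

Diverges (lim aₙ = 6/5 ≠ 0)


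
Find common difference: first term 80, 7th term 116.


d = (aₙ - a₁)/(n-1)
= (116 - 80)/(7-1)
= 36/6 = 6

d = 6


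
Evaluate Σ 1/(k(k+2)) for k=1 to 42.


1/(k(k+2)) = (1/2)·(1/k - 1/(k+2)) (partial fractions)
Telescoping: Σ = (1/2)·(1 + 1/2 - 1/43 - 1/44) = 2751/3784

Sum = 2751/3784


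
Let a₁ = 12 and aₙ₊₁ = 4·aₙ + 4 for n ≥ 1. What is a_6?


Computing step by step:
a_1 = 12
a_2 = 52
a_3 = 212
a_4 = 852
a_5 = 3412
a_6 = 13652


a_6 = 13652


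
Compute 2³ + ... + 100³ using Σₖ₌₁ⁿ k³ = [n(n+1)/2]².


Σₖ₌2^100 k³ = [100·101/2]² − [1·2/2]²
= 25502500 − 1 = 25502499

Σk³ = 25502499


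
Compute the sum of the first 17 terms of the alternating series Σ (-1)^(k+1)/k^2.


S = 1 - 1/4 + 1/9 - 1/16 + 1/25 - 1/36 + 1/49 - 1/64 ± ...
= 0.8241
(Full series converges to +π²/12 ≈ +0.8225)

S_17 = 0.8241


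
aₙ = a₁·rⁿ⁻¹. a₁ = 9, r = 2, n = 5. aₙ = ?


aₙ = a₁·r^(n-1)
= 9×2^4
= 9×16
= 144

a_5 = 144


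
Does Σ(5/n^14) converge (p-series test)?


p-series test: Σ c/n^p converges if p > 1, diverges if p ≤ 1 (constant c > 0 doesn't affect convergence).
p = 14
14 > 1 → CONVERGES

Converges (p = 14 > 1)


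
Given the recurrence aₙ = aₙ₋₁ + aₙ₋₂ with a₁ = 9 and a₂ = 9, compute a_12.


Computing iteratively: 9, 9, 18, 27, 45, 72, 117, 189, 306, 495, 801, 1296
a_12 = 1296

a_12 = 1296


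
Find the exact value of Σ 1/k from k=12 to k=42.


Σₖ₌12^42 1/k = 1/12 + 1/13 + 1/14 + ... + 1/42
= 286282196019672403/219060189739591200
≈ 1.3069

Sum = 286282196019672403/219060189739591200 ≈ 1.3069


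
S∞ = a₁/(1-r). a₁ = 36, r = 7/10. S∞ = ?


S∞ = a₁/(1-r) = 36/(1 - 7/10)
= 36/(3/10)
= 120

S∞ = 120


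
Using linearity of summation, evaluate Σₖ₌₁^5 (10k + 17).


Σ(10k+17) = 10·Σk + 17·n
= 10·15 + 17·5
= 150 + 85 = 235

Σ = 235


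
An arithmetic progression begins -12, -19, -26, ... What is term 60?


aₙ = a₁ + (n-1)d
= -12 + (60-1)×-7
= -12 - 413
= -425

a_60 = -425


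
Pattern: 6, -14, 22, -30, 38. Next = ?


Pattern: alternating sign, magnitude arithmetic (d=8)
Terms: 6, -14, 22, -30, 38
Next term = -46

Next term = -46


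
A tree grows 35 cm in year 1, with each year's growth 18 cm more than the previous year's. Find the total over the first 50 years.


aₙ = 35 + (50-1)×18 = 917
Sₙ = n(a₁+aₙ)/2 = 50×(35+917)/2
= 50×952/2 = 23800

S_50 = 23800


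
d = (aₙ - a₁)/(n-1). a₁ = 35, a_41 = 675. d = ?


d = (aₙ - a₁)/(n-1)
= (675 - 35)/(41-1)
= 640/40 = 16

d = 16


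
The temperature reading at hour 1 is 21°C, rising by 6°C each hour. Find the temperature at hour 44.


aₙ = a₁ + (n-1)d
= 21 + (44-1)×6
= 21 + 258
= 279

a_44 = 279


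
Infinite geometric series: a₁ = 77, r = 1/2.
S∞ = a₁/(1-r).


S∞ = a₁/(1-r) = 77/(1 - 1/2)
= 77/(1/2)
= 154

S∞ = 154


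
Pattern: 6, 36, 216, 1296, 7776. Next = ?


Pattern: geometric (r=6)
Terms: 6, 36, 216, 1296, 7776
Next term = 46656

Next term = 46656


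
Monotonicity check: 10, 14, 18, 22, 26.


Differences: 4, 4, 4, 4
All differences > 0 → strictly INCREASING

Monotonically increasing


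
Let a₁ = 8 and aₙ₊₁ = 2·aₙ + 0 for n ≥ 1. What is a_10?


Computing step by step:
a_1 = 8
a_2 = 16
a_3 = 32
a_4 = 64
a_5 = 128
a_6 = 256
a_7 = 512
a_8 = 1024
a_9 = 2048
a_10 = 4096


a_10 = 4096


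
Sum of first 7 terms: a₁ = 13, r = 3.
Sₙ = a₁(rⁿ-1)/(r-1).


Sₙ = 13×(3^7 - 1)/(3 - 1)
= 13×(2187 - 1)/2
= 13×2186/2
= 14209

S_7 = 14209


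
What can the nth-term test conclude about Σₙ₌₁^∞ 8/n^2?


lim(n→∞) 8/n^2 = 0
lim aₙ = 0 → nth-term test is INCONCLUSIVE
(Need other tests; this is actually a convergent p-series with p=2 > 1)

Inconclusive (lim aₙ = 0; need another test)


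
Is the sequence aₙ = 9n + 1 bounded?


aₙ = 9n + 1 → as n→∞, aₙ→∞
No finite upper bound exists
The sequence is UNBOUNDED

Unbounded (aₙ → ∞ as n → ∞)


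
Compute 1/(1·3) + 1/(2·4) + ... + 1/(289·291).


1/(k(k+2)) = (1/2)·(1/k - 1/(k+2)) (partial fractions)
Telescoping: Σ = (1/2)·(1 + 1/2 - 1/290 - 1/291) = 31501/42195

Sum = 31501/42195


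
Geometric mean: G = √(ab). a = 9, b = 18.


GM = √(9×18) = √162 = 12.7279

GM = 12.7279


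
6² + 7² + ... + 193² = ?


Σₖ₌6^193 k² = Σₖ₌₁^193 k² − Σₖ₌₁^5 k²
= 193·194·387/6 − 5·6·11/6
= 2415009 − 55 = 2414954

Σk² = 2414954


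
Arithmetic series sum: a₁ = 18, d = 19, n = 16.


aₙ = 18 + (16-1)×19 = 303
Sₙ = n(a₁+aₙ)/2 = 16×(18+303)/2
= 16×321/2 = 2568

S_16 = 2568


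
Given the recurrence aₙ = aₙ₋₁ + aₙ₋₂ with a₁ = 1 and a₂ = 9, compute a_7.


Computing iteratively: 1, 9, 10, 19, 29, 48, 77
a_7 = 77

a_7 = 77


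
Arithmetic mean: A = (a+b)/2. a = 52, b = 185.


AM = (52 + 185)/2 = 237/2 = 118.5

AM = 118.5


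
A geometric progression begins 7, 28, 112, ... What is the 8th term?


aₙ = a₁·r^(n-1)
= 7×4^7
= 7×16384
= 114688

a_8 = 114688


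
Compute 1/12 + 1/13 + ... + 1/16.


Σₖ₌12^16 1/k = 1/12 + 1/13 + 1/14 + 1/15 + 1/16
= 2627/7280
≈ 0.3609

Sum = 2627/7280 ≈ 0.3609


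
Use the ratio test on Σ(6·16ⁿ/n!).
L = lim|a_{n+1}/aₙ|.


aₙ = 6·16^n/n!
a_{n+1}/aₙ = 16^(n+1)/(n+1)! × n!/16^n  (constant 6 cancels)
= 16/(n+1)
L = lim(n→∞) 16/(n+1) = 0
L < 1 → series CONVERGES

Converges (ratio test: L = 0 < 1)


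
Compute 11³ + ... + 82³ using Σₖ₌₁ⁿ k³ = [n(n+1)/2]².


Σₖ₌11^82 k³ = [82·83/2]² − [10·11/2]²
= 11580409 − 3025 = 11577384

Σk³ = 11577384


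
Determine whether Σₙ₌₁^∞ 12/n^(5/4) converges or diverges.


p-series test: Σ c/n^p converges if p > 1, diverges if p ≤ 1 (constant c > 0 doesn't affect convergence).
p = 5/4
5/4 > 1 → CONVERGES

Converges (p = 5/4 > 1)


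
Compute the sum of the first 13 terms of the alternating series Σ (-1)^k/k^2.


S = -1 + 1/4 - 1/9 + 1/16 - 1/25 + 1/36 - 1/49 + 1/64 ± ...
= -0.8252
(Full series converges to -π²/12 ≈ -0.8225)

S_13 = -0.8252


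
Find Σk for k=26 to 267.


Σₖ₌26^267 k = Σₖ₌₁^267 k − Σₖ₌₁^25 k
= 267·268/2 − 25·26/2
= 35778 − 325 = 35453

Σk = 35453


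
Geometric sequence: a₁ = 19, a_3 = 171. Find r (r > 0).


r^(n-1) = aₙ/a₁
r^2 = 171/19 = 9
r = 9^(1/2)
= ±3; taking r > 0 gives r = 3

r = 3


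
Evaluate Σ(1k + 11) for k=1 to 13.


Σ(1k+11) = 1·Σk + 11·n
= 1·91 + 11·13
= 91 + 143 = 234

Σ = 234


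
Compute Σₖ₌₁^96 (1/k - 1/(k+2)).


Telescoping with gap 2: two head and two tail terms survive.
= (1 + 1/2) - (1/97 + 1/98)
= 3/2 - 1/97 - 1/98 = 7032/4753

Sum = 7032/4753


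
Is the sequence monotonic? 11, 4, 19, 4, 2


Differences: -7, 15, -15, -2
Difference at position 2 is +15 (> 0) but position 1 is -7 (< 0) — sequence both rises and falls
→ NOT monotonic

Not monotonic


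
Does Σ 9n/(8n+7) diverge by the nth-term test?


lim(n→∞) 9n/(8n+7) = 9/8 = 9/8  (divide numerator and denominator by n)
lim aₙ = 9/8 ≠ 0 → series DIVERGES

Diverges (lim aₙ = 9/8 ≠ 0)


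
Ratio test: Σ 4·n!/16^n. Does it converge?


aₙ = 4·n!/16^n
a_{n+1}/aₙ = (n+1)!/16^(n+1) × 16^n/n!  (constant 4 cancels)
= (n+1)/16
L = lim(n→∞) (n+1)/16 = ∞
L > 1 → series DIVERGES

Diverges (ratio test: L = ∞ > 1)


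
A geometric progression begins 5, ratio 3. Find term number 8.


aₙ = a₁·r^(n-1)
= 5×3^7
= 5×2187
= 10935

a_8 = 10935


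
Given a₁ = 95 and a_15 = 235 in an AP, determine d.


d = (aₙ - a₁)/(n-1)
= (235 - 95)/(15-1)
= 140/14 = 10

d = 10


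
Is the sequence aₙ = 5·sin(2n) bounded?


For all n, -1 ≤ sin(2n) ≤ 1, so -5 ≤ 5·sin(2n) ≤ 5
Lower bound: -5, Upper bound: 5
The sequence IS bounded

Bounded (-5 ≤ aₙ ≤ 5)


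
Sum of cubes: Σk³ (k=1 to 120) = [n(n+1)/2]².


n(n+1)/2 = 120×121/2 = 7260
Σk³ = 7260² = 52707600

Σk³ = 52707600


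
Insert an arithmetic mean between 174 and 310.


AM = (174 + 310)/2 = 484/2 = 242

AM = 242


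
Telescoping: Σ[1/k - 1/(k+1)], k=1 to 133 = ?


Telescoping: adjacent terms cancel.
= 1/1 - 1/134
= 1 - 1/134 = 133/134

Sum = 133/134


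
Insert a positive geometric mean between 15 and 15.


GM = √(15×15) = √225 = 15

GM = 15


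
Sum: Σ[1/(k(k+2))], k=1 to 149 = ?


1/(k(k+2)) = (1/2)·(1/k - 1/(k+2)) (partial fractions)
Telescoping: Σ = (1/2)·(1 + 1/2 - 1/150 - 1/151) = 16837/22650

Sum = 16837/22650


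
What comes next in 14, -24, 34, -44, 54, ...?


Pattern: alternating sign, magnitude arithmetic (d=10)
Terms: 14, -24, 34, -44, 54
Next term = -64

Next term = -64


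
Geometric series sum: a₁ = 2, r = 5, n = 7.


Sₙ = 2×(5^7 - 1)/(5 - 1)
= 2×(78125 - 1)/4
= 2×78124/4
= 39062

S_7 = 39062


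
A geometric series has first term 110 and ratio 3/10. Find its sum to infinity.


S∞ = a₁/(1-r) = 110/(1 - 3/10)
= 110/(7/10)
= 1100/7

S∞ = 1100/7


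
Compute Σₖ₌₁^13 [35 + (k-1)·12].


aₙ = 35 + (13-1)×12 = 179
Sₙ = n(a₁+aₙ)/2 = 13×(35+179)/2
= 13×214/2 = 1391

S_13 = 1391


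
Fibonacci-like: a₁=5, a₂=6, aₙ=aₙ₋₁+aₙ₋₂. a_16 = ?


Computing iteratively: 5, 6, 11, 17, 28, 45, 73, 118, 191, 309, 500, 809, ...
a_16 = 5545

a_16 = 5545


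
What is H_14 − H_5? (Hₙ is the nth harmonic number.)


Σₖ₌6^14 1/k = 1/6 + 1/7 + 1/8 + 1/9 + 1/10 + 1/11 + 1/12 + 1/13 + 1/14
= 348911/360360
≈ 0.9682

Sum = 348911/360360 ≈ 0.9682


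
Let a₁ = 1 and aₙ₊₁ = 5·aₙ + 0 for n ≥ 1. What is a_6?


Computing step by step:
a_1 = 1
a_2 = 5
a_3 = 25
a_4 = 125
a_5 = 625
a_6 = 3125


a_6 = 3125


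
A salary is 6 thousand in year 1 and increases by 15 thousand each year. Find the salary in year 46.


aₙ = a₁ + (n-1)d
= 6 + (46-1)×15
= 6 + 675
= 681

a_46 = 681


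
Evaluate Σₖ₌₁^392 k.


n(n+1)/2 = 392×393/2 = 154056/2 = 77028

Σk = 77028


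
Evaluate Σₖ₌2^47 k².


Σₖ₌2^47 k² = Σₖ₌₁^47 k² − Σₖ₌₁^1 k²
= 47·48·95/6 − 1·2·3/6
= 35720 − 1 = 35719

Σk² = 35719


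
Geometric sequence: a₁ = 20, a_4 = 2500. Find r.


r^(n-1) = aₙ/a₁
r^3 = 2500/20 = 125
r = 125^(1/3)
= 5

r = 5


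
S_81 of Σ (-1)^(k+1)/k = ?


S = 1 - 1/2 + 1/3 - 1/4 + 1/5 - 1/6 + 1/7 - 1/8 ± ...
= 0.6993
(Full series converges to +ln(2) ≈ +0.6931)

S_81 = 0.6993


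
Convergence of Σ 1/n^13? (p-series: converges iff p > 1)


p-series test: Σ c/n^p converges if p > 1, diverges if p ≤ 1 (constant c > 0 doesn't affect convergence).
p = 13
13 > 1 → CONVERGES

Converges (p = 13 > 1)


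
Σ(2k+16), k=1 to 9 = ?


Σ(2k+16) = 2·Σk + 16·n
= 2·45 + 16·9
= 90 + 144 = 234

Σ = 234


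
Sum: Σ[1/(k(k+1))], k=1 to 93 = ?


1/(k(k+1)) = 1/k - 1/(k+1) (partial fractions)
Telescoping: Σ = 1 - 1/94 = 93/94

Sum = 93/94


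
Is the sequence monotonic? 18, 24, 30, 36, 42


Differences: 6, 6, 6, 6
All differences > 0 → strictly INCREASING

Monotonically increasing


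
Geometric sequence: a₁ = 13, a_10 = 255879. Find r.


r^(n-1) = aₙ/a₁
r^9 = 255879/13 = 19683
r = 19683^(1/9)
= 3

r = 3


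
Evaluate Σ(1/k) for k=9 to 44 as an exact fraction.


Σₖ₌9^44 1/k = 1/9 + 1/10 + 1/11 + ... + 1/44
= 15588182086317806089/9419588158802421600
≈ 1.6549

Sum = 15588182086317806089/9419588158802421600 ≈ 1.6549


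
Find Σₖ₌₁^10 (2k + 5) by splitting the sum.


Σ(2k+5) = 2·Σk + 5·n
= 2·55 + 5·10
= 110 + 50 = 160

Σ = 160


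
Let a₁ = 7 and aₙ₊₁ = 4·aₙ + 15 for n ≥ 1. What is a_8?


Computing step by step:
a_1 = 7
a_2 = 43
a_3 = 187
a_4 = 763
a_5 = 3067
a_6 = 12283
a_7 = 49147
a_8 = 196603


a_8 = 196603


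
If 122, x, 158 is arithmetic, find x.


AM = (122 + 158)/2 = 280/2 = 140

AM = 140


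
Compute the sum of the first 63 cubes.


n(n+1)/2 = 63×64/2 = 2016
Σk³ = 2016² = 4064256

Σk³ = 4064256


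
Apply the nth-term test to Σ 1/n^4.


lim(n→∞) 1/n^4 = 0
lim aₙ = 0 → nth-term test is INCONCLUSIVE
(Need other tests; this is actually a convergent p-series with p=4 > 1)

Inconclusive (lim aₙ = 0; need another test)


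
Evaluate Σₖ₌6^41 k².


Σₖ₌6^41 k² = Σₖ₌₁^41 k² − Σₖ₌₁^5 k²
= 41·42·83/6 − 5·6·11/6
= 23821 − 55 = 23766

Σk² = 23766


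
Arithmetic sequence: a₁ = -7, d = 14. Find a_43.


aₙ = a₁ + (n-1)d
= -7 + (43-1)×14
= -7 + 588
= 581

a_43 = 581


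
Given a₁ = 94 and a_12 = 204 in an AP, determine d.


d = (aₙ - a₁)/(n-1)
= (204 - 94)/(12-1)
= 110/11 = 10

d = 10


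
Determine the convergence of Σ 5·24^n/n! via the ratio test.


aₙ = 5·24^n/n!
a_{n+1}/aₙ = 24^(n+1)/(n+1)! × n!/24^n  (constant 5 cancels)
= 24/(n+1)
L = lim(n→∞) 24/(n+1) = 0
L < 1 → series CONVERGES

Converges (ratio test: L = 0 < 1)


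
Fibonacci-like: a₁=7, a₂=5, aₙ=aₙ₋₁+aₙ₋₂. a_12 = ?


Computing iteratively: 7, 5, 12, 17, 29, 46, 75, 121, 196, 317, 513, 830
a_12 = 830

a_12 = 830


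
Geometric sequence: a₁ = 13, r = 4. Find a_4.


aₙ = a₁·r^(n-1)
= 13×4^3
= 13×64
= 832

a_4 = 832


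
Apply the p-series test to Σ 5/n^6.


p-series test: Σ c/n^p converges if p > 1, diverges if p ≤ 1 (constant c > 0 doesn't affect convergence).
p = 6
6 > 1 → CONVERGES

Converges (p = 6 > 1)


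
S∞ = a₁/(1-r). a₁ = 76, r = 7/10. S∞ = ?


S∞ = a₁/(1-r) = 76/(1 - 7/10)
= 76/(3/10)
= 760/3

S∞ = 760/3


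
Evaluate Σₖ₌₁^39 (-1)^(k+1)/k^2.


S = 1 - 1/4 + 1/9 - 1/16 + 1/25 - 1/36 + 1/49 - 1/64 ± ...
= 0.8228
(Full series converges to +π²/12 ≈ +0.8225)

S_39 = 0.8228


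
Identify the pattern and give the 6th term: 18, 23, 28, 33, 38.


Pattern: arithmetic (d=5)
Terms: 18, 23, 28, 33, 38
Next term = 43

Next term = 43


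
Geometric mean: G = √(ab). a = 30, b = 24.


GM = √(30×24) = √720 = 26.8328

GM = 26.8328


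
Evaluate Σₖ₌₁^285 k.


n(n+1)/2 = 285×286/2 = 81510/2 = 40755

Σk = 40755


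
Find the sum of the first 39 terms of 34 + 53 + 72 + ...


aₙ = 34 + (39-1)×19 = 756
Sₙ = n(a₁+aₙ)/2 = 39×(34+756)/2
= 39×790/2 = 15405

S_39 = 15405


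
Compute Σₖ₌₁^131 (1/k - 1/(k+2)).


Telescoping with gap 2: two head and two tail terms survive.
= (1 + 1/2) - (1/132 + 1/133)
= 3/2 - 1/132 - 1/133 = 26069/17556

Sum = 26069/17556


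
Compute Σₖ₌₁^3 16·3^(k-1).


Sₙ = 16×(3^3 - 1)/(3 - 1)
= 16×(27 - 1)/2
= 16×26/2
= 208

S_3 = 208


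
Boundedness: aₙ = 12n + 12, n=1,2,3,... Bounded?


aₙ = 12n + 12 → as n→∞, aₙ→∞
No finite upper bound exists
The sequence is UNBOUNDED

Unbounded (aₙ → ∞ as n → ∞)


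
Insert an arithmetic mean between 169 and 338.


AM = (169 + 338)/2 = 507/2 = 253.5

AM = 253.5


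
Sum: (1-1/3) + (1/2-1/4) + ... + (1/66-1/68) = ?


Telescoping with gap 2: two head and two tail terms survive.
= (1 + 1/2) - (1/67 + 1/68)
= 3/2 - 1/67 - 1/68 = 6699/4556

Sum = 6699/4556


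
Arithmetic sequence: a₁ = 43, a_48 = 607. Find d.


d = (aₙ - a₁)/(n-1)
= (607 - 43)/(48-1)
= 564/47 = 12

d = 12


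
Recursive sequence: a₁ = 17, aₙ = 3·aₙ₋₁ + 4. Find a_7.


Computing step by step:
a_1 = 17
a_2 = 55
a_3 = 169
a_4 = 511
a_5 = 1537
a_6 = 4615
a_7 = 13849


a_7 = 13849


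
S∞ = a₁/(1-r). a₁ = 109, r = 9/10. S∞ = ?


S∞ = a₁/(1-r) = 109/(1 - 9/10)
= 109/(1/10)
= 1090

S∞ = 1090


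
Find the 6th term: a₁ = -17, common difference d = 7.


aₙ = a₁ + (n-1)d
= -17 + (6-1)×7
= -17 + 35
= 18

a_6 = 18


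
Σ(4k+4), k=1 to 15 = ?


Σ(4k+4) = 4·Σk + 4·n
= 4·120 + 4·15
= 480 + 60 = 540

Σ = 540


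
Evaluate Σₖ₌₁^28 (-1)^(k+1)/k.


S = 1 - 1/2 + 1/3 - 1/4 + 1/5 - 1/6 + 1/7 - 1/8 ± ...
= 0.6756
(Full series converges to +ln(2) ≈ +0.6931)

S_28 = 0.6756


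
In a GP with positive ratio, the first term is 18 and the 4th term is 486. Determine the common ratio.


r^(n-1) = aₙ/a₁
r^3 = 486/18 = 27
r = 27^(1/3)
= 3

r = 3


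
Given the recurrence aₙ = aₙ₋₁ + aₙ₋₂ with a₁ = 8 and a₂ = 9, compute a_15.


Computing iteratively: 8, 9, 17, 26, 43, 69, 112, 181, 293, 474, 767, 1241, ...
a_15 = 5257

a_15 = 5257


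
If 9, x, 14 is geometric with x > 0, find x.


GM = √(9×14) = √126 = 11.225

GM = 11.225


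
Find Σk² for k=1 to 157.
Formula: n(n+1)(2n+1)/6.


n = 157
n(n+1)(2n+1)/6 = 157×158×315/6
= 7813890/6 = 1302315

Σk² = 1302315


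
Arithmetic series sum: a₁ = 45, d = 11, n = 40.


aₙ = 45 + (40-1)×11 = 474
Sₙ = n(a₁+aₙ)/2 = 40×(45+474)/2
= 40×519/2 = 10380

S_40 = 10380


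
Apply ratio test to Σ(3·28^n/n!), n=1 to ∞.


aₙ = 3·28^n/n!
a_{n+1}/aₙ = 28^(n+1)/(n+1)! × n!/28^n  (constant 3 cancels)
= 28/(n+1)
L = lim(n→∞) 28/(n+1) = 0
L < 1 → series CONVERGES

Converges (ratio test: L = 0 < 1)


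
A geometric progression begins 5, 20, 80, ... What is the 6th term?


aₙ = a₁·r^(n-1)
= 5×4^5
= 5×1024
= 5120

a_6 = 5120


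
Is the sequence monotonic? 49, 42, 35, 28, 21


Differences: -7, -7, -7, -7
All differences < 0 → strictly DECREASING

Monotonically decreasing


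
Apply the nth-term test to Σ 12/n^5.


lim(n→∞) 12/n^5 = 0
lim aₙ = 0 → nth-term test is INCONCLUSIVE
(Need other tests; this is actually a convergent p-series with p=5 > 1)

Inconclusive (lim aₙ = 0; need another test)


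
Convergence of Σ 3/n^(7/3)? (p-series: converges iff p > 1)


p-series test: Σ c/n^p converges if p > 1, diverges if p ≤ 1 (constant c > 0 doesn't affect convergence).
p = 7/3
7/3 > 1 → CONVERGES

Converges (p = 7/3 > 1)


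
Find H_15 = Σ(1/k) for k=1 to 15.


H_15 = 1/1 + 1/2 + 1/3 + ... + 1/15
= 1195757/360360
≈ 3.3182

H_15 = 1195757/360360 ≈ 3.3182


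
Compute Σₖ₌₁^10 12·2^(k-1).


Sₙ = 12×(2^10 - 1)/(2 - 1)
= 12×(1024 - 1)/1
= 12×1023/1
= 12276

S_10 = 12276


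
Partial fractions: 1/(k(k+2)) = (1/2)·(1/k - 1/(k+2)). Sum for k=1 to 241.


1/(k(k+2)) = (1/2)·(1/k - 1/(k+2)) (partial fractions)
Telescoping: Σ = (1/2)·(1 + 1/2 - 1/242 - 1/243) = 21931/29403

Sum = 21931/29403


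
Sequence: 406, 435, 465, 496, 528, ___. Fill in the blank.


Pattern: triangular numbers: n(n+1)/2
Terms: 406, 435, 465, 496, 528
Next term = 561

Next term = 561


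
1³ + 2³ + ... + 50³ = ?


n(n+1)/2 = 50×51/2 = 1275
Σk³ = 1275² = 1625625

Σk³ = 1625625


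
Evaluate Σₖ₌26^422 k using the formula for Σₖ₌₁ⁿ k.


Σₖ₌26^422 k = Σₖ₌₁^422 k − Σₖ₌₁^25 k
= 422·423/2 − 25·26/2
= 89253 − 325 = 88928

Σk = 88928


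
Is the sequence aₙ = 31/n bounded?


a₁ = 31, a₂ = 31/2, a₃ = 31/3, ...
0 < aₙ ≤ 31 for all n ≥ 1
Lower bound: 0, Upper bound: 31
The sequence IS bounded

Bounded (0 < aₙ ≤ 31)


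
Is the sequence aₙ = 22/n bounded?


a₁ = 22, a₂ = 22/2, a₃ = 22/3, ...
0 < aₙ ≤ 22 for all n ≥ 1
Lower bound: 0, Upper bound: 22
The sequence IS bounded

Bounded (0 < aₙ ≤ 22)


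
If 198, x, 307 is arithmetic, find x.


AM = (198 + 307)/2 = 505/2 = 252.5

AM = 252.5


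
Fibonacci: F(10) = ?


Fibonacci sequence: 1, 1, 2, 3, 5, 8, 13, 21, 34, 55
F(10) = 55

F(10) = 55


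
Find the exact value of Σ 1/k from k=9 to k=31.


Σₖ₌9^31 1/k = 1/9 + 1/10 + 1/11 + ... + 1/31
= 94540143454447/72201776446800
≈ 1.3094

Sum = 94540143454447/72201776446800 ≈ 1.3094


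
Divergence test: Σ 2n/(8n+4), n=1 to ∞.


lim(n→∞) 2n/(8n+4) = 2/8 = 1/4  (divide numerator and denominator by n)
lim aₙ = 1/4 ≠ 0 → series DIVERGES

Diverges (lim aₙ = 1/4 ≠ 0)


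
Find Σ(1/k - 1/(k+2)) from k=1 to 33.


Telescoping with gap 2: two head and two tail terms survive.
= (1 + 1/2) - (1/34 + 1/35)
= 3/2 - 1/34 - 1/35 = 858/595

Sum = 858/595


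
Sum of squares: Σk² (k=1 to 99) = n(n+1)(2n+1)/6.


n = 99
n(n+1)(2n+1)/6 = 99×100×199/6
= 1970100/6 = 328350

Σk² = 328350


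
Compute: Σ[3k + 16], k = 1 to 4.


Σ(3k+16) = 3·Σk + 16·n
= 3·10 + 16·4
= 30 + 64 = 94

Σ = 94


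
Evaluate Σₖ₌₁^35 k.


n(n+1)/2 = 35×36/2 = 1260/2 = 630

Σk = 630


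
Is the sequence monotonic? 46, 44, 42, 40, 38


Differences: -2, -2, -2, -2
All differences < 0 → strictly DECREASING

Monotonically decreasing


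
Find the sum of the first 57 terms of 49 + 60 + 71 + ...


aₙ = 49 + (57-1)×11 = 665
Sₙ = n(a₁+aₙ)/2 = 57×(49+665)/2
= 57×714/2 = 20349

S_57 = 20349


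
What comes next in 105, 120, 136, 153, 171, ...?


Pattern: triangular numbers: n(n+1)/2
Terms: 105, 120, 136, 153, 171
Next term = 190

Next term = 190


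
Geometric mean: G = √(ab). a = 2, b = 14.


GM = √(2×14) = √28 = 5.2915

GM = 5.2915


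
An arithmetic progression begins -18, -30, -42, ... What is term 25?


aₙ = a₁ + (n-1)d
= -18 + (25-1)×-12
= -18 - 288
= -306

a_25 = -306


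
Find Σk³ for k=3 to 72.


Σₖ₌3^72 k³ = [72·73/2]² − [2·3/2]²
= 6906384 − 9 = 6906375

Σk³ = 6906375


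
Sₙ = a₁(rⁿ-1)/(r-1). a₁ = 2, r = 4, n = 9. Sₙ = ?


Sₙ = 2×(4^9 - 1)/(4 - 1)
= 2×(262144 - 1)/3
= 2×262143/3
= 174762

S_9 = 174762


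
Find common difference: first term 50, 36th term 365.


d = (aₙ - a₁)/(n-1)
= (365 - 50)/(36-1)
= 315/35 = 9

d = 9


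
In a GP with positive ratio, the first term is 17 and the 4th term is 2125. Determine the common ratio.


r^(n-1) = aₙ/a₁
r^3 = 2125/17 = 125
r = 125^(1/3)
= 5

r = 5


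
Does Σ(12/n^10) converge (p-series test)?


p-series test: Σ c/n^p converges if p > 1, diverges if p ≤ 1 (constant c > 0 doesn't affect convergence).
p = 10
10 > 1 → CONVERGES

Converges (p = 10 > 1)


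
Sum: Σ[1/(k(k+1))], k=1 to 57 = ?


1/(k(k+1)) = 1/k - 1/(k+1) (partial fractions)
Telescoping: Σ = 1 - 1/58 = 57/58

Sum = 57/58


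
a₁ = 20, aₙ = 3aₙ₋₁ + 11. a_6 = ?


Computing step by step:
a_1 = 20
a_2 = 71
a_3 = 224
a_4 = 683
a_5 = 2060
a_6 = 6191


a_6 = 6191


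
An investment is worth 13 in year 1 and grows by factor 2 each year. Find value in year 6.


aₙ = a₁·r^(n-1)
= 13×2^5
= 13×32
= 416

a_6 = 416


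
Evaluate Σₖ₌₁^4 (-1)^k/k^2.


S = -1 + 1/4 - 1/9 + 1/16
= -0.7986
(Full series converges to -π²/12 ≈ -0.8225)

S_4 = -0.7986


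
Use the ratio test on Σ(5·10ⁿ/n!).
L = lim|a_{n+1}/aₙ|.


aₙ = 5·10^n/n!
a_{n+1}/aₙ = 10^(n+1)/(n+1)! × n!/10^n  (constant 5 cancels)
= 10/(n+1)
L = lim(n→∞) 10/(n+1) = 0
L < 1 → series CONVERGES

Converges (ratio test: L = 0 < 1)


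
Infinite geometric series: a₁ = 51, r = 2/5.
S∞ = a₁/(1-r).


S∞ = a₁/(1-r) = 51/(1 - 2/5)
= 51/(3/5)
= 85

S∞ = 85


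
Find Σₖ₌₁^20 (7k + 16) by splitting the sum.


Σ(7k+16) = 7·Σk + 16·n
= 7·210 + 16·20
= 1470 + 320 = 1790

Σ = 1790


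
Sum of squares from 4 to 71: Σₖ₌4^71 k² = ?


Σₖ₌4^71 k² = Σₖ₌₁^71 k² − Σₖ₌₁^3 k²
= 71·72·143/6 − 3·4·7/6
= 121836 − 14 = 121822

Σk² = 121822


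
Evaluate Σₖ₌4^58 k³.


Σₖ₌4^58 k³ = [58·59/2]² − [3·4/2]²
= 2927521 − 36 = 2927485

Σk³ = 2927485


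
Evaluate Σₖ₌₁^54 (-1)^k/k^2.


S = -1 + 1/4 - 1/9 + 1/16 - 1/25 + 1/36 - 1/49 + 1/64 ± ...
= -0.8223
(Full series converges to -π²/12 ≈ -0.8225)

S_54 = -0.8223


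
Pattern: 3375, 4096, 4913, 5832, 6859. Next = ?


Pattern: perfect cubes: n³
Terms: 3375, 4096, 4913, 5832, 6859
Next term = 8000

Next term = 8000


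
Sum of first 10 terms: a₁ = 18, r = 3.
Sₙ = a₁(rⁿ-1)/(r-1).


Sₙ = 18×(3^10 - 1)/(3 - 1)
= 18×(59049 - 1)/2
= 18×59048/2
= 531432

S_10 = 531432


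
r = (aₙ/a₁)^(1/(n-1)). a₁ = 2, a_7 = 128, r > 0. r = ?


r^(n-1) = aₙ/a₁
r^6 = 128/2 = 64
r = 64^(1/6)
= ±2; taking r > 0 gives r = 2

r = 2


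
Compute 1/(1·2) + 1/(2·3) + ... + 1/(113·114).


1/(k(k+1)) = 1/k - 1/(k+1) (partial fractions)
Telescoping: Σ = 1 - 1/114 = 113/114

Sum = 113/114


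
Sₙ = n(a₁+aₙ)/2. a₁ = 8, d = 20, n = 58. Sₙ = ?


aₙ = 8 + (58-1)×20 = 1148
Sₙ = n(a₁+aₙ)/2 = 58×(8+1148)/2
= 58×1156/2 = 33524

S_58 = 33524


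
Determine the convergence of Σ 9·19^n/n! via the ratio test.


aₙ = 9·19^n/n!
a_{n+1}/aₙ = 19^(n+1)/(n+1)! × n!/19^n  (constant 9 cancels)
= 19/(n+1)
L = lim(n→∞) 19/(n+1) = 0
L < 1 → series CONVERGES

Converges (ratio test: L = 0 < 1)


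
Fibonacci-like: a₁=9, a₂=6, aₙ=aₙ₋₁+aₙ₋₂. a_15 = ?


Computing iteratively: 9, 6, 15, 21, 36, 57, 93, 150, 243, 393, 636, 1029, ...
a_15 = 4359

a_15 = 4359


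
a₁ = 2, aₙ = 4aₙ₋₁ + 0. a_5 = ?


Computing step by step:
a_1 = 2
a_2 = 8
a_3 = 32
a_4 = 128
a_5 = 512


a_5 = 512


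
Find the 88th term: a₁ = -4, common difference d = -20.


aₙ = a₁ + (n-1)d
= -4 + (88-1)×-20
= -4 - 1740
= -1744

a_88 = -1744


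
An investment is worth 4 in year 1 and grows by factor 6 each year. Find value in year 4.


aₙ = a₁·r^(n-1)
= 4×6^3
= 4×216
= 864

a_4 = 864


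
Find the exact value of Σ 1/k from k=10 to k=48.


Σₖ₌10^48 1/k = 1/10 + 1/11 + 1/12 + ... + 1/48
= 721558908683331789893/442720643463713815200
≈ 1.6298

Sum = 721558908683331789893/442720643463713815200 ≈ 1.6298


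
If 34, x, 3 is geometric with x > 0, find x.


GM = √(34×3) = √102 = 10.0995

GM = 10.0995


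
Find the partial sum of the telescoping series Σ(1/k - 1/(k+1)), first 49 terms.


Telescoping: adjacent terms cancel.
= 1/1 - 1/50
= 1 - 1/50 = 49/50

Sum = 49/50


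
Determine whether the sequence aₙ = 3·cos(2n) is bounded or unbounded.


For all n, -1 ≤ cos(2n) ≤ 1, so -3 ≤ 3·cos(2n) ≤ 3
Lower bound: -3, Upper bound: 3
The sequence IS bounded

Bounded (-3 ≤ aₙ ≤ 3)


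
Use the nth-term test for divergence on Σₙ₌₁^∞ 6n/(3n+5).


lim(n→∞) 6n/(3n+5) = 6/3 = 2  (divide numerator and denominator by n)
lim aₙ = 2 ≠ 0 → series DIVERGES

Diverges (lim aₙ = 2 ≠ 0)


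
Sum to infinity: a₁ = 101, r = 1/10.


S∞ = a₁/(1-r) = 101/(1 - 1/10)
= 101/(9/10)
= 1010/9

S∞ = 1010/9


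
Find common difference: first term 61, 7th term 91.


d = (aₙ - a₁)/(n-1)
= (91 - 61)/(7-1)
= 30/6 = 5

d = 5


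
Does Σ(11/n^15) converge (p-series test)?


p-series test: Σ c/n^p converges if p > 1, diverges if p ≤ 1 (constant c > 0 doesn't affect convergence).
p = 15
15 > 1 → CONVERGES

Converges (p = 15 > 1)


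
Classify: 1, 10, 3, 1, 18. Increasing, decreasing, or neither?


Differences: 9, -7, -2, 17
Difference at position 1 is +9 (> 0) but position 2 is -7 (< 0) — sequence both rises and falls
→ NOT monotonic

Not monotonic


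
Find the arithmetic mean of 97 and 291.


AM = (97 + 291)/2 = 388/2 = 194

AM = 194


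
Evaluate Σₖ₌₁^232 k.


n(n+1)/2 = 232×233/2 = 54056/2 = 27028

Σk = 27028


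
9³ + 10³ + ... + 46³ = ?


Σₖ₌9^46 k³ = [46·47/2]² − [8·9/2]²
= 1168561 − 1296 = 1167265

Σk³ = 1167265


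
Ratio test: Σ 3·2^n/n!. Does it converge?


aₙ = 3·2^n/n!
a_{n+1}/aₙ = 2^(n+1)/(n+1)! × n!/2^n  (constant 3 cancels)
= 2/(n+1)
L = lim(n→∞) 2/(n+1) = 0
L < 1 → series CONVERGES

Converges (ratio test: L = 0 < 1)


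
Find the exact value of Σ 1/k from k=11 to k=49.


Σₖ₌11^49 1/k = 1/11 + 1/12 + 1/13 + ... + 1/49
= 4804253716567824832211/3099044504245996706400
≈ 1.5502

Sum = 4804253716567824832211/3099044504245996706400 ≈ 1.5502


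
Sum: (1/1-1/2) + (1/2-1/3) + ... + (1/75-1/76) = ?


Telescoping: adjacent terms cancel.
= 1/1 - 1/76
= 1 - 1/76 = 75/76

Sum = 75/76


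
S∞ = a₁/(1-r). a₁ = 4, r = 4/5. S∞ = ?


S∞ = a₁/(1-r) = 4/(1 - 4/5)
= 4/(1/5)
= 20

S∞ = 20


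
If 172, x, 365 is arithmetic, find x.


AM = (172 + 365)/2 = 537/2 = 268.5

AM = 268.5


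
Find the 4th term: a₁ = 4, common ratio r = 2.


aₙ = a₁·r^(n-1)
= 4×2^3
= 4×8
= 32

a_4 = 32


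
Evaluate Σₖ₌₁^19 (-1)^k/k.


S = -1 + 1/2 - 1/3 + 1/4 - 1/5 + 1/6 - 1/7 + 1/8 ± ...
= -0.7188
(Full series converges to -ln(2) ≈ -0.6931)

S_19 = -0.7188


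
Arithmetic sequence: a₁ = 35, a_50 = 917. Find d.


d = (aₙ - a₁)/(n-1)
= (917 - 35)/(50-1)
= 882/49 = 18

d = 18
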